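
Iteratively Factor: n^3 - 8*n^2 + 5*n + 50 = (n - 5)*(n^2 - 3*n - 10) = (n - 5)*(n + 2)*(n - 5)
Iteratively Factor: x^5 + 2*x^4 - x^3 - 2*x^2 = (x + 1)*(x^4 + x^3 - 2*x^2) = x*(x + 1)*(x^3 + x^2 - 2*x) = x^2*(x + 1)*(x^2 + x - 2) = x^2*(x - 1)*(x + 1)*(x + 2)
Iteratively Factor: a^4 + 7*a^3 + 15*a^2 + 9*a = (a + 1)*(a^3 + 6*a^2 + 9*a) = (a + 1)*(a + 3)*(a^2 + 3*a) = a*(a + 1)*(a + 3)*(a + 3)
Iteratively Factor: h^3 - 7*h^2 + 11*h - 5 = (h - 1)*(h^2 - 6*h + 5) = (h - 1)^2*(h - 5)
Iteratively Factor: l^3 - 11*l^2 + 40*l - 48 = (l - 3)*(l^2 - 8*l + 16) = (l - 4)*(l - 3)*(l - 4)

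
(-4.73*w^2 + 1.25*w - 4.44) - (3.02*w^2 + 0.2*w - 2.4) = -7.75*w^2 + 1.05*w - 2.04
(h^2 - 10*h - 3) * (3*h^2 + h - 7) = 3*h^4 - 29*h^3 - 26*h^2 + 67*h + 21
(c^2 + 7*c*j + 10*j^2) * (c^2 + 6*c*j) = c^4 + 13*c^3*j + 52*c^2*j^2 + 60*c*j^3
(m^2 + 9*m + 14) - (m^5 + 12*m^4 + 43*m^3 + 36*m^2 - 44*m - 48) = -m^5 - 12*m^4 - 43*m^3 - 35*m^2 + 53*m + 62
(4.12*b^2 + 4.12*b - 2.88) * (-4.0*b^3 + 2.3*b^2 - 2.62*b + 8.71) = -16.48*b^5 - 7.004*b^4 + 10.2016*b^3 + 18.4668*b^2 + 43.4308*b - 25.0848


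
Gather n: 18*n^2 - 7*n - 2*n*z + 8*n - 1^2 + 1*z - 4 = 18*n^2 + n*(1 - 2*z) + z - 5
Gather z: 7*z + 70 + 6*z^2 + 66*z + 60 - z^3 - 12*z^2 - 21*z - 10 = -z^3 - 6*z^2 + 52*z + 120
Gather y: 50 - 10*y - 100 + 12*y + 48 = 2*y - 2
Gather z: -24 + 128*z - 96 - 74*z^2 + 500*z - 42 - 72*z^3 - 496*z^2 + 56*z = -72*z^3 - 570*z^2 + 684*z - 162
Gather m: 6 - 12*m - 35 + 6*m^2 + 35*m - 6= 6*m^2 + 23*m - 35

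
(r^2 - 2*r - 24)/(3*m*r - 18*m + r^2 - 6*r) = (r + 4)/(3*m + r)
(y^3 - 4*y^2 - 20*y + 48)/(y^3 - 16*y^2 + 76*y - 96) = (y + 4)/(y - 8)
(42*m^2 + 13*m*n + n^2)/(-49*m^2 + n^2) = (-6*m - n)/(7*m - n)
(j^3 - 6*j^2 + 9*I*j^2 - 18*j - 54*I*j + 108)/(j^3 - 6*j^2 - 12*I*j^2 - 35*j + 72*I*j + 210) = (j^2 + 9*I*j - 18)/(j^2 - 12*I*j - 35)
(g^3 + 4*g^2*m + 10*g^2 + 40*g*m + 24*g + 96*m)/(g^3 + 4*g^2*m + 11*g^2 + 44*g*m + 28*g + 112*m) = (g + 6)/(g + 7)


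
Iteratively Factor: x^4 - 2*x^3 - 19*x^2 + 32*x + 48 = (x - 3)*(x^3 + x^2 - 16*x - 16) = (x - 3)*(x + 4)*(x^2 - 3*x - 4) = (x - 4)*(x - 3)*(x + 4)*(x + 1)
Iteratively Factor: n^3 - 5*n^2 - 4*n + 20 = (n - 5)*(n^2 - 4) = (n - 5)*(n - 2)*(n + 2)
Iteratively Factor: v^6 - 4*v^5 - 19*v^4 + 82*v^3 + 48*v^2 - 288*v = (v + 4)*(v^5 - 8*v^4 + 13*v^3 + 30*v^2 - 72*v) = (v - 3)*(v + 4)*(v^4 - 5*v^3 - 2*v^2 + 24*v) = (v - 4)*(v - 3)*(v + 4)*(v^3 - v^2 - 6*v) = v*(v - 4)*(v - 3)*(v + 4)*(v^2 - v - 6) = v*(v - 4)*(v - 3)^2*(v + 4)*(v + 2)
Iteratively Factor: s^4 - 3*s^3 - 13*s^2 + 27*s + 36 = (s - 4)*(s^3 + s^2 - 9*s - 9) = (s - 4)*(s + 3)*(s^2 - 2*s - 3) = (s - 4)*(s - 3)*(s + 3)*(s + 1)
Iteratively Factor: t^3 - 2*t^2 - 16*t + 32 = (t - 2)*(t^2 - 16) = (t - 2)*(t + 4)*(t - 4)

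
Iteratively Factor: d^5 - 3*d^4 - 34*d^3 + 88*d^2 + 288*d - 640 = (d - 5)*(d^4 + 2*d^3 - 24*d^2 - 32*d + 128) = (d - 5)*(d + 4)*(d^3 - 2*d^2 - 16*d + 32) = (d - 5)*(d - 4)*(d + 4)*(d^2 + 2*d - 8) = (d - 5)*(d - 4)*(d + 4)^2*(d - 2)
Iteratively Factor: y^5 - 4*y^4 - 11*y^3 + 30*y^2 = (y)*(y^4 - 4*y^3 - 11*y^2 + 30*y) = y^2*(y^3 - 4*y^2 - 11*y + 30) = y^2*(y - 5)*(y^2 + y - 6) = y^2*(y - 5)*(y - 2)*(y + 3)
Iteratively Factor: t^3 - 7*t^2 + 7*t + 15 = (t + 1)*(t^2 - 8*t + 15) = (t - 5)*(t + 1)*(t - 3)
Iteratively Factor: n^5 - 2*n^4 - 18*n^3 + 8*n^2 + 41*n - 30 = (n - 5)*(n^4 + 3*n^3 - 3*n^2 - 7*n + 6) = (n - 5)*(n + 3)*(n^3 - 3*n + 2) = (n - 5)*(n + 2)*(n + 3)*(n^2 - 2*n + 1) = (n - 5)*(n - 1)*(n + 2)*(n + 3)*(n - 1)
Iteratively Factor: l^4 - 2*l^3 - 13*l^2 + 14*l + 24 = (l - 4)*(l^3 + 2*l^2 - 5*l - 6) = (l - 4)*(l + 1)*(l^2 + l - 6) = (l - 4)*(l + 1)*(l + 3)*(l - 2)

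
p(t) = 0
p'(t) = 0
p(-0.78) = 0.00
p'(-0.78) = 0.00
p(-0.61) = 0.00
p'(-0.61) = 0.00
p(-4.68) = 0.00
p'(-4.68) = 0.00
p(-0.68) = 0.00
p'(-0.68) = 0.00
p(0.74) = 0.00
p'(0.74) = 0.00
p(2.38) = 0.00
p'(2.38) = 0.00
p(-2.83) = 0.00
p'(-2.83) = 0.00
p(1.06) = 0.00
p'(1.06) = 0.00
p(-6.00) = 0.00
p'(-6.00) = 0.00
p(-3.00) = 0.00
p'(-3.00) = 0.00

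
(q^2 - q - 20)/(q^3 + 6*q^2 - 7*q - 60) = (q - 5)/(q^2 + 2*q - 15)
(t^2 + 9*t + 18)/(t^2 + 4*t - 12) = (t + 3)/(t - 2)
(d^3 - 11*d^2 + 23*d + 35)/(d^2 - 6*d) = (d^3 - 11*d^2 + 23*d + 35)/(d*(d - 6))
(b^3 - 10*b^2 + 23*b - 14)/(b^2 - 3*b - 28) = (b^2 - 3*b + 2)/(b + 4)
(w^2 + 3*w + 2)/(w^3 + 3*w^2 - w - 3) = (w + 2)/(w^2 + 2*w - 3)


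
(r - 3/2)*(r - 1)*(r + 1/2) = r^3 - 2*r^2 + r/4 + 3/4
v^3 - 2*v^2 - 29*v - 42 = (v - 7)*(v + 2)*(v + 3)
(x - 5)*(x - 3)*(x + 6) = x^3 - 2*x^2 - 33*x + 90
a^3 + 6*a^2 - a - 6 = (a - 1)*(a + 1)*(a + 6)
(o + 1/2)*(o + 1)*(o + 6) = o^3 + 15*o^2/2 + 19*o/2 + 3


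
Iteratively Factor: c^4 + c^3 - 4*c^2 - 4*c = (c - 2)*(c^3 + 3*c^2 + 2*c) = (c - 2)*(c + 2)*(c^2 + c) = (c - 2)*(c + 1)*(c + 2)*(c)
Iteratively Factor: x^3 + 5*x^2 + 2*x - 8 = (x + 4)*(x^2 + x - 2) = (x + 2)*(x + 4)*(x - 1)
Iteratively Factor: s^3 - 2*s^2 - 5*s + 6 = (s - 3)*(s^2 + s - 2) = (s - 3)*(s + 2)*(s - 1)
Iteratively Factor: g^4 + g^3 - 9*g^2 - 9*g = (g)*(g^3 + g^2 - 9*g - 9) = g*(g + 1)*(g^2 - 9) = g*(g + 1)*(g + 3)*(g - 3)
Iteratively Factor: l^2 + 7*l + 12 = (l + 3)*(l + 4)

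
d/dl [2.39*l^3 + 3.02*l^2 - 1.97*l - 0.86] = 7.17*l^2 + 6.04*l - 1.97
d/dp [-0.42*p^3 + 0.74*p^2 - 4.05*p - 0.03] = -1.26*p^2 + 1.48*p - 4.05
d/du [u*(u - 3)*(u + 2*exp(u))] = 2*u^2*exp(u) + 3*u^2 - 2*u*exp(u) - 6*u - 6*exp(u)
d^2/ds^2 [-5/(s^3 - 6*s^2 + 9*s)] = 30*(-2*s^2 + 4*s - 3)/(s^3*(s^4 - 12*s^3 + 54*s^2 - 108*s + 81))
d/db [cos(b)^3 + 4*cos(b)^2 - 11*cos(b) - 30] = (-3*cos(b)^2 - 8*cos(b) + 11)*sin(b)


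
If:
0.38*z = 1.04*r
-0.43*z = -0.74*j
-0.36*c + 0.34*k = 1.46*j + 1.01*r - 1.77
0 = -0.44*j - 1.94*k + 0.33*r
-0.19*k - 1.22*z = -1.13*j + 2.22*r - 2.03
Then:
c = -0.22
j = 0.87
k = -0.10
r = 0.54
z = 1.49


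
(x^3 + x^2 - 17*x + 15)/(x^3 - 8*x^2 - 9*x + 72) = (x^2 + 4*x - 5)/(x^2 - 5*x - 24)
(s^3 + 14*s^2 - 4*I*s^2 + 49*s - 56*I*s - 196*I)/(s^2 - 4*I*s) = s + 14 + 49/s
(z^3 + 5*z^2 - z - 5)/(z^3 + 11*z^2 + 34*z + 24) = (z^2 + 4*z - 5)/(z^2 + 10*z + 24)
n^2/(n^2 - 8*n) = n/(n - 8)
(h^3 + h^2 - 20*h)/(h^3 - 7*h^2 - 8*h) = (-h^2 - h + 20)/(-h^2 + 7*h + 8)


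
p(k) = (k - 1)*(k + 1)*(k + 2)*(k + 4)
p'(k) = (k - 1)*(k + 1)*(k + 2) + (k - 1)*(k + 1)*(k + 4) + (k - 1)*(k + 2)*(k + 4) + (k + 1)*(k + 2)*(k + 4)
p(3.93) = 679.27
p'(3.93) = 569.82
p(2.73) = 205.41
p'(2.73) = 247.76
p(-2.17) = -1.15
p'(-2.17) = 7.51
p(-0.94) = -0.38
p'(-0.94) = -6.58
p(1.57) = 29.13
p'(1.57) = 75.83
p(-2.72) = -5.90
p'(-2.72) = 8.60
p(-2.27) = -1.94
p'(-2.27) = 8.18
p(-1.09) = 0.50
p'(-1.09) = -5.05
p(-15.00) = 32032.00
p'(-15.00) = -9666.00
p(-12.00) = 11440.00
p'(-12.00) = -4494.00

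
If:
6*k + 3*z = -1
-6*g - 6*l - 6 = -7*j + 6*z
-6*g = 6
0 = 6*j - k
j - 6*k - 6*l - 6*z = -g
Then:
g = -1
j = -1/42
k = -1/7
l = 5/252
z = -1/21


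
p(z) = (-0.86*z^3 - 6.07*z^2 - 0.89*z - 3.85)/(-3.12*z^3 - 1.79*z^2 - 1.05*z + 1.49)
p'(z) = (-2.58*z^2 - 12.14*z - 0.89)/(-3.12*z^3 - 1.79*z^2 - 1.05*z + 1.49) + (9.36*z^2 + 3.58*z + 1.05)*(-0.86*z^3 - 6.07*z^2 - 0.89*z - 3.85)/(-3.12*z^3 - 1.79*z^2 - 1.05*z + 1.49)^2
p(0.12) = -3.04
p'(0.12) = -5.47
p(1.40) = 1.61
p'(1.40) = -1.35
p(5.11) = 0.60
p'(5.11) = -0.06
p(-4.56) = -0.17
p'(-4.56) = -0.11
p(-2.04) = -0.88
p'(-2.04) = -0.69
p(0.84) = 3.75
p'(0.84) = -10.81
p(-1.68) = -1.19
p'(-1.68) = -1.02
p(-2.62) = -0.58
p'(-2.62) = -0.40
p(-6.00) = -0.05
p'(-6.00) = -0.06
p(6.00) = 0.56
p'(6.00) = -0.04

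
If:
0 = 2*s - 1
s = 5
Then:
No Solution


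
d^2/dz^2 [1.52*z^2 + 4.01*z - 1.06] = 3.04000000000000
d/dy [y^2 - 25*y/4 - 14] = 2*y - 25/4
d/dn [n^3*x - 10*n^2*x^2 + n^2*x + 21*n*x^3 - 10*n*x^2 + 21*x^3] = x*(3*n^2 - 20*n*x + 2*n + 21*x^2 - 10*x)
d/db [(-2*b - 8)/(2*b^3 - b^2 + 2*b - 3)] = 2*(-2*b^3 + b^2 - 2*b + 2*(b + 4)*(3*b^2 - b + 1) + 3)/(2*b^3 - b^2 + 2*b - 3)^2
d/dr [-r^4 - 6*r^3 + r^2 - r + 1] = -4*r^3 - 18*r^2 + 2*r - 1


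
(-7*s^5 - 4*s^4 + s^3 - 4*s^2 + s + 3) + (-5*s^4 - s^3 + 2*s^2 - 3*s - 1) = -7*s^5 - 9*s^4 - 2*s^2 - 2*s + 2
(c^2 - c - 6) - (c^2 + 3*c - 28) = 22 - 4*c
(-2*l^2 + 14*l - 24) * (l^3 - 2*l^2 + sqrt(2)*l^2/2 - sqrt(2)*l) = -2*l^5 - sqrt(2)*l^4 + 18*l^4 - 52*l^3 + 9*sqrt(2)*l^3 - 26*sqrt(2)*l^2 + 48*l^2 + 24*sqrt(2)*l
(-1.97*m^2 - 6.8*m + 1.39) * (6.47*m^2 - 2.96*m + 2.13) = -12.7459*m^4 - 38.1648*m^3 + 24.9252*m^2 - 18.5984*m + 2.9607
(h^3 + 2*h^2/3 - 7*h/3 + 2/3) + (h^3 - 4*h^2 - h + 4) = 2*h^3 - 10*h^2/3 - 10*h/3 + 14/3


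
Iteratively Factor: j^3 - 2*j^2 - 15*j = (j + 3)*(j^2 - 5*j) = (j - 5)*(j + 3)*(j)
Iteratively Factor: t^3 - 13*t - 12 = (t + 3)*(t^2 - 3*t - 4) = (t + 1)*(t + 3)*(t - 4)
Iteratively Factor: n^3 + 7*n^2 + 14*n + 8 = (n + 4)*(n^2 + 3*n + 2) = (n + 2)*(n + 4)*(n + 1)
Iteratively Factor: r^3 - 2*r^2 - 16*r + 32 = (r + 4)*(r^2 - 6*r + 8) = (r - 2)*(r + 4)*(r - 4)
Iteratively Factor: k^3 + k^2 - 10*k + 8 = (k + 4)*(k^2 - 3*k + 2) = (k - 2)*(k + 4)*(k - 1)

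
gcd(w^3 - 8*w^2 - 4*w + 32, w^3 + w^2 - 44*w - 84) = w + 2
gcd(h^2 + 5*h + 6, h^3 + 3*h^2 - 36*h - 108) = h + 3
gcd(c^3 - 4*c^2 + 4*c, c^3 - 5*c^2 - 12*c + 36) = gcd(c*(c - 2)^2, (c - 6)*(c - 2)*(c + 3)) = c - 2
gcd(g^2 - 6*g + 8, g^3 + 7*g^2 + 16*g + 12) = 1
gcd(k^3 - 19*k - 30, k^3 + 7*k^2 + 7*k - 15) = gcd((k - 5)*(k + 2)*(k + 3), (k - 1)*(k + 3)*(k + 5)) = k + 3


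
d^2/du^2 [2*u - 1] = 0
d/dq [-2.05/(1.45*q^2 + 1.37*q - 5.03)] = (5.945*q + 2.8085)/(1.45*q^2 + 1.37*q - 5.03)^2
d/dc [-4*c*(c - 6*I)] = -8*c + 24*I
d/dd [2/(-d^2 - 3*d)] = 2*(2*d + 3)/(d^2*(d + 3)^2)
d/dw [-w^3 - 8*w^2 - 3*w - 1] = -3*w^2 - 16*w - 3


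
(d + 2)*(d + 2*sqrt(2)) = d^2 + 2*d + 2*sqrt(2)*d + 4*sqrt(2)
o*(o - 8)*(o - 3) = o^3 - 11*o^2 + 24*o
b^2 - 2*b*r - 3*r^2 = (b - 3*r)*(b + r)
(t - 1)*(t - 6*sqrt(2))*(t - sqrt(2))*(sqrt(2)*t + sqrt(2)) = sqrt(2)*t^4 - 14*t^3 + 11*sqrt(2)*t^2 + 14*t - 12*sqrt(2)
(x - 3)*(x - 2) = x^2 - 5*x + 6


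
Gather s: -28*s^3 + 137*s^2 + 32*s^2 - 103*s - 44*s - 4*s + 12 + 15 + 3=-28*s^3 + 169*s^2 - 151*s + 30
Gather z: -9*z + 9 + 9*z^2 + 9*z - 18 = 9*z^2 - 9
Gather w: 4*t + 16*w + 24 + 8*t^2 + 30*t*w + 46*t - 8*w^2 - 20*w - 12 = 8*t^2 + 50*t - 8*w^2 + w*(30*t - 4) + 12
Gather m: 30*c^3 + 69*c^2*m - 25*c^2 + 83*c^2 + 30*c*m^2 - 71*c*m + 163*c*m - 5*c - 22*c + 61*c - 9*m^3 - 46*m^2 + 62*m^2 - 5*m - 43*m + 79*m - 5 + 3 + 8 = 30*c^3 + 58*c^2 + 34*c - 9*m^3 + m^2*(30*c + 16) + m*(69*c^2 + 92*c + 31) + 6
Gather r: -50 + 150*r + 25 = 150*r - 25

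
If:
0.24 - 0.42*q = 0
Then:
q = 0.57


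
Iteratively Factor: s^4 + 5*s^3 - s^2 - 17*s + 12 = (s - 1)*(s^3 + 6*s^2 + 5*s - 12) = (s - 1)*(s + 4)*(s^2 + 2*s - 3) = (s - 1)*(s + 3)*(s + 4)*(s - 1)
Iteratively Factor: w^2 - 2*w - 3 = (w - 3)*(w + 1)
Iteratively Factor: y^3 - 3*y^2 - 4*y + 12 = (y - 3)*(y^2 - 4) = (y - 3)*(y - 2)*(y + 2)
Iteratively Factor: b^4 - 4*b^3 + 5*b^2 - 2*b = (b - 2)*(b^3 - 2*b^2 + b) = b*(b - 2)*(b^2 - 2*b + 1) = b*(b - 2)*(b - 1)*(b - 1)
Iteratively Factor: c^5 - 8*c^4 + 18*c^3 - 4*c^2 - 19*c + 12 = (c + 1)*(c^4 - 9*c^3 + 27*c^2 - 31*c + 12) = (c - 4)*(c + 1)*(c^3 - 5*c^2 + 7*c - 3) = (c - 4)*(c - 1)*(c + 1)*(c^2 - 4*c + 3) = (c - 4)*(c - 1)^2*(c + 1)*(c - 3)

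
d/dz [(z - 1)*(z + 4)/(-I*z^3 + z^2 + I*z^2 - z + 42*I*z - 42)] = ((-2*z - 3)*(I*z^3 - z^2 - I*z^2 + z - 42*I*z + 42) - (z - 1)*(z + 4)*(-3*I*z^2 + 2*z + 2*I*z - 1 + 42*I))/(I*z^3 - z^2 - I*z^2 + z - 42*I*z + 42)^2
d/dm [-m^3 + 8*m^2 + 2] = m*(16 - 3*m)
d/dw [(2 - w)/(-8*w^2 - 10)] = (-4*w^2 + 16*w + 5)/(2*(16*w^4 + 40*w^2 + 25))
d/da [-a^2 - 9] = -2*a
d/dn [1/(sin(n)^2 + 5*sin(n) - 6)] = -(2*sin(n) + 5)*cos(n)/(sin(n)^2 + 5*sin(n) - 6)^2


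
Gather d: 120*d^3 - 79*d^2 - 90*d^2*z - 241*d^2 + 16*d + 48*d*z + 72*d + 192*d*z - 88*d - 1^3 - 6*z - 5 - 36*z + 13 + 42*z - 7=120*d^3 + d^2*(-90*z - 320) + 240*d*z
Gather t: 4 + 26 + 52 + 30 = 112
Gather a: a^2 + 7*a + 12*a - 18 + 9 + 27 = a^2 + 19*a + 18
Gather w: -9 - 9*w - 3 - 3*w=-12*w - 12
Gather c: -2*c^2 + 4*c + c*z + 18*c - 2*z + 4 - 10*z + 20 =-2*c^2 + c*(z + 22) - 12*z + 24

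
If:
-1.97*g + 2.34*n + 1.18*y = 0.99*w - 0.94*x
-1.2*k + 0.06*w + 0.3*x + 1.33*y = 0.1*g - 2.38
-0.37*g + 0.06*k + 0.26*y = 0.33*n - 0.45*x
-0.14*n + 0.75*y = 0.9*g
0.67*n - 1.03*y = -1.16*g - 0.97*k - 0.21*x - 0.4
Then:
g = 0.988141827705807*y + 0.374437450427512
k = 0.694811430786535*y + 1.15121906267779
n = -0.995197463823044*y - 2.40709789560543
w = -3.6847419752302*y - 7.96407196626185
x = -0.587758605905884*y - 1.61083020589396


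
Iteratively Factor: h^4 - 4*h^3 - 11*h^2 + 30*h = (h - 2)*(h^3 - 2*h^2 - 15*h) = (h - 5)*(h - 2)*(h^2 + 3*h) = (h - 5)*(h - 2)*(h + 3)*(h)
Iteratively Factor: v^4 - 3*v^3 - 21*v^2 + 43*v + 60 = (v + 1)*(v^3 - 4*v^2 - 17*v + 60) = (v - 3)*(v + 1)*(v^2 - v - 20) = (v - 5)*(v - 3)*(v + 1)*(v + 4)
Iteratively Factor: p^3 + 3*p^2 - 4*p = (p)*(p^2 + 3*p - 4) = p*(p - 1)*(p + 4)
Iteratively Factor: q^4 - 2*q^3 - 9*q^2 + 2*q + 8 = (q - 1)*(q^3 - q^2 - 10*q - 8) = (q - 1)*(q + 1)*(q^2 - 2*q - 8) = (q - 4)*(q - 1)*(q + 1)*(q + 2)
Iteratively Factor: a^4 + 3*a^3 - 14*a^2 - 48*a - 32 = (a + 1)*(a^3 + 2*a^2 - 16*a - 32) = (a + 1)*(a + 4)*(a^2 - 2*a - 8) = (a + 1)*(a + 2)*(a + 4)*(a - 4)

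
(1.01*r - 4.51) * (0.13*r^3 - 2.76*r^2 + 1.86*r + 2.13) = 0.1313*r^4 - 3.3739*r^3 + 14.3262*r^2 - 6.2373*r - 9.6063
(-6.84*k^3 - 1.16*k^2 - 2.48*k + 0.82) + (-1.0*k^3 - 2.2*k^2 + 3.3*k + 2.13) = -7.84*k^3 - 3.36*k^2 + 0.82*k + 2.95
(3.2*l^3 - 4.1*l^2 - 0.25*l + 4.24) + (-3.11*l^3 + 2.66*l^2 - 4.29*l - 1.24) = 0.0900000000000003*l^3 - 1.44*l^2 - 4.54*l + 3.0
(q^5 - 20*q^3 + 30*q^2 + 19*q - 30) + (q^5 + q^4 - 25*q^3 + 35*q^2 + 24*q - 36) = 2*q^5 + q^4 - 45*q^3 + 65*q^2 + 43*q - 66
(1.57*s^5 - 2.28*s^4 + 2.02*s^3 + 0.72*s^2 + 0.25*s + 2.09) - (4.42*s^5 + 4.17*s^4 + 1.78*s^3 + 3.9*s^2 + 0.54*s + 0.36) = -2.85*s^5 - 6.45*s^4 + 0.24*s^3 - 3.18*s^2 - 0.29*s + 1.73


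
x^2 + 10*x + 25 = (x + 5)^2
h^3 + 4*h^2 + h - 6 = (h - 1)*(h + 2)*(h + 3)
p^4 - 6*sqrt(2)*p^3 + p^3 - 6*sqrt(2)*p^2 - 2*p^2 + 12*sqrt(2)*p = p*(p - 1)*(p + 2)*(p - 6*sqrt(2))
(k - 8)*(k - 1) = k^2 - 9*k + 8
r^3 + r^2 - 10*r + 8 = (r - 2)*(r - 1)*(r + 4)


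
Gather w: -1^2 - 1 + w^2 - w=w^2 - w - 2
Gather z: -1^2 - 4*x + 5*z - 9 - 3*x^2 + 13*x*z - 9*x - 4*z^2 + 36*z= -3*x^2 - 13*x - 4*z^2 + z*(13*x + 41) - 10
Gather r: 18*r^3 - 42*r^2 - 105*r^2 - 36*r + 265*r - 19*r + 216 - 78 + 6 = 18*r^3 - 147*r^2 + 210*r + 144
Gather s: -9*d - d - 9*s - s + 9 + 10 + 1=-10*d - 10*s + 20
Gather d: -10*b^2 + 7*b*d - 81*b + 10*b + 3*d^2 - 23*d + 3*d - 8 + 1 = -10*b^2 - 71*b + 3*d^2 + d*(7*b - 20) - 7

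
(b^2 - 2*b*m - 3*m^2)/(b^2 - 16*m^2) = (b^2 - 2*b*m - 3*m^2)/(b^2 - 16*m^2)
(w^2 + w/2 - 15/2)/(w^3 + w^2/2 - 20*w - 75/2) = (2*w - 5)/(2*w^2 - 5*w - 25)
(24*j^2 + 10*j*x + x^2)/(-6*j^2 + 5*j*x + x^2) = (4*j + x)/(-j + x)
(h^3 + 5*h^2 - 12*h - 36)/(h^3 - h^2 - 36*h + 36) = (h^2 - h - 6)/(h^2 - 7*h + 6)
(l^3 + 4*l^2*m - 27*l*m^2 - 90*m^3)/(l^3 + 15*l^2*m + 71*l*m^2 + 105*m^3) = (l^2 + l*m - 30*m^2)/(l^2 + 12*l*m + 35*m^2)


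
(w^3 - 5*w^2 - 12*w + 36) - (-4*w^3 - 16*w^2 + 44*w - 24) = 5*w^3 + 11*w^2 - 56*w + 60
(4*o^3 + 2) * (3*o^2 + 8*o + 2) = 12*o^5 + 32*o^4 + 8*o^3 + 6*o^2 + 16*o + 4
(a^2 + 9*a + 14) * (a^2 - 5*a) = a^4 + 4*a^3 - 31*a^2 - 70*a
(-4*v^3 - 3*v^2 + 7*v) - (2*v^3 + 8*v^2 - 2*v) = -6*v^3 - 11*v^2 + 9*v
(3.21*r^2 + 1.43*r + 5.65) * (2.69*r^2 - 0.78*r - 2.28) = 8.6349*r^4 + 1.3429*r^3 + 6.7643*r^2 - 7.6674*r - 12.882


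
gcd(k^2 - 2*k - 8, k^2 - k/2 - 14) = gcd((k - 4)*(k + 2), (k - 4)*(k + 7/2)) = k - 4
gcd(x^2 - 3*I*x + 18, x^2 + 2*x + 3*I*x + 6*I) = x + 3*I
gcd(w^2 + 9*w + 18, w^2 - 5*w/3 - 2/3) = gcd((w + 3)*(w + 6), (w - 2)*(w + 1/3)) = 1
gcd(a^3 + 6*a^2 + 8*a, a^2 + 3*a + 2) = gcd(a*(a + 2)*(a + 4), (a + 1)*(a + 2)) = a + 2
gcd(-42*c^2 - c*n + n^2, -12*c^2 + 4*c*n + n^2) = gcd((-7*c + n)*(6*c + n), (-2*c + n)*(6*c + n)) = 6*c + n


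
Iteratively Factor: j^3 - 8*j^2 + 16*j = (j)*(j^2 - 8*j + 16) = j*(j - 4)*(j - 4)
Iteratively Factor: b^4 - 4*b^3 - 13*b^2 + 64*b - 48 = (b - 1)*(b^3 - 3*b^2 - 16*b + 48) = (b - 1)*(b + 4)*(b^2 - 7*b + 12) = (b - 4)*(b - 1)*(b + 4)*(b - 3)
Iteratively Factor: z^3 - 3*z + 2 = (z - 1)*(z^2 + z - 2) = (z - 1)*(z + 2)*(z - 1)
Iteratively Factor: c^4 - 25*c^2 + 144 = (c + 3)*(c^3 - 3*c^2 - 16*c + 48) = (c - 4)*(c + 3)*(c^2 + c - 12) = (c - 4)*(c - 3)*(c + 3)*(c + 4)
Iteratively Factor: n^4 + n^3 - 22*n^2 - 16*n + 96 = (n + 4)*(n^3 - 3*n^2 - 10*n + 24) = (n - 2)*(n + 4)*(n^2 - n - 12) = (n - 4)*(n - 2)*(n + 4)*(n + 3)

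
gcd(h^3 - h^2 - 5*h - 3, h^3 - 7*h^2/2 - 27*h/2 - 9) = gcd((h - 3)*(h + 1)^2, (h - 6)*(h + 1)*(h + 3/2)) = h + 1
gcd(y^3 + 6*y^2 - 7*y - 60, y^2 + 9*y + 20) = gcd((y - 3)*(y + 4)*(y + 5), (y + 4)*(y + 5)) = y^2 + 9*y + 20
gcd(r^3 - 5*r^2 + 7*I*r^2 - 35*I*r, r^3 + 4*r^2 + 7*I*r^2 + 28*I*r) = r^2 + 7*I*r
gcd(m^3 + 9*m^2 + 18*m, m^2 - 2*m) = m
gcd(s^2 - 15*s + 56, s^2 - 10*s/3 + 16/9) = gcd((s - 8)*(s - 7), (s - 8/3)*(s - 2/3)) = 1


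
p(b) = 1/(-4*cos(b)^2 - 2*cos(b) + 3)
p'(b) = (-8*sin(b)*cos(b) - 2*sin(b))/(-4*cos(b)^2 - 2*cos(b) + 3)^2 = -2*(4*cos(b) + 1)*sin(b)/(4*cos(b)^2 + 2*cos(b) - 3)^2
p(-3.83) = 0.46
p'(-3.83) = 0.57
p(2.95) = 0.90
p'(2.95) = 0.91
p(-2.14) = 0.34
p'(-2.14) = -0.23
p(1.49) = 0.36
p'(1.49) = -0.33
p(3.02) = 0.96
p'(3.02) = 0.66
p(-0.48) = -0.52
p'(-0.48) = 1.14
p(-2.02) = 0.32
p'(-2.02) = -0.14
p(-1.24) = 0.52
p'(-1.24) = 1.17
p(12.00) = -0.65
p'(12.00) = 1.99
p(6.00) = -0.38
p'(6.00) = 0.40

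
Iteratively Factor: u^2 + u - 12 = (u - 3)*(u + 4)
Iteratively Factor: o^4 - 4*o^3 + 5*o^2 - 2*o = (o - 2)*(o^3 - 2*o^2 + o) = (o - 2)*(o - 1)*(o^2 - o) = o*(o - 2)*(o - 1)*(o - 1)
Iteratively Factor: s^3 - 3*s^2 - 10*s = (s + 2)*(s^2 - 5*s) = s*(s + 2)*(s - 5)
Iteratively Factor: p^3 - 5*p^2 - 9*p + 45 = (p - 3)*(p^2 - 2*p - 15) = (p - 3)*(p + 3)*(p - 5)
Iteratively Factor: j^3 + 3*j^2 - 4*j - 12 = (j + 3)*(j^2 - 4) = (j - 2)*(j + 3)*(j + 2)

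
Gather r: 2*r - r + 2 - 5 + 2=r - 1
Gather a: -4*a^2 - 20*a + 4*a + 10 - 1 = -4*a^2 - 16*a + 9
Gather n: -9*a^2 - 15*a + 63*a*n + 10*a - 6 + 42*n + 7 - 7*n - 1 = -9*a^2 - 5*a + n*(63*a + 35)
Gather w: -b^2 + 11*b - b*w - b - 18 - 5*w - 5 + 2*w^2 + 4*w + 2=-b^2 + 10*b + 2*w^2 + w*(-b - 1) - 21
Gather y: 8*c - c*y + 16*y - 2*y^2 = 8*c - 2*y^2 + y*(16 - c)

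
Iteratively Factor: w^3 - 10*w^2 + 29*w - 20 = (w - 1)*(w^2 - 9*w + 20) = (w - 5)*(w - 1)*(w - 4)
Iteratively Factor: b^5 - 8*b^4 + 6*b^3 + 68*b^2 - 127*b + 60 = (b - 4)*(b^4 - 4*b^3 - 10*b^2 + 28*b - 15) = (b - 4)*(b - 1)*(b^3 - 3*b^2 - 13*b + 15) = (b - 5)*(b - 4)*(b - 1)*(b^2 + 2*b - 3) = (b - 5)*(b - 4)*(b - 1)^2*(b + 3)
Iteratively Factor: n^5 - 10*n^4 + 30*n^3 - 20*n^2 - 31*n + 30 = (n + 1)*(n^4 - 11*n^3 + 41*n^2 - 61*n + 30) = (n - 5)*(n + 1)*(n^3 - 6*n^2 + 11*n - 6) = (n - 5)*(n - 3)*(n + 1)*(n^2 - 3*n + 2) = (n - 5)*(n - 3)*(n - 1)*(n + 1)*(n - 2)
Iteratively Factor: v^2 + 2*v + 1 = (v + 1)*(v + 1)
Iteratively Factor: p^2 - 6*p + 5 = (p - 1)*(p - 5)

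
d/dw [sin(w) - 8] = cos(w)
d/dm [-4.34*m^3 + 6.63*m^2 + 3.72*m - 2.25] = -13.02*m^2 + 13.26*m + 3.72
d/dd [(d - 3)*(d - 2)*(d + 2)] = 3*d^2 - 6*d - 4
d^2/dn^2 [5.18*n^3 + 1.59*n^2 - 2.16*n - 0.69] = 31.08*n + 3.18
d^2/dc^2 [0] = 0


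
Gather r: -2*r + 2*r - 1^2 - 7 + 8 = 0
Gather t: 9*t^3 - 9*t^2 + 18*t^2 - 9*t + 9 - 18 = 9*t^3 + 9*t^2 - 9*t - 9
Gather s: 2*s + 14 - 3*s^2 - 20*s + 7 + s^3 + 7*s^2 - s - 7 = s^3 + 4*s^2 - 19*s + 14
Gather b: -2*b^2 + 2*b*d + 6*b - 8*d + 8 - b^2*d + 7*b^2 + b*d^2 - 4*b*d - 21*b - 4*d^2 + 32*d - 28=b^2*(5 - d) + b*(d^2 - 2*d - 15) - 4*d^2 + 24*d - 20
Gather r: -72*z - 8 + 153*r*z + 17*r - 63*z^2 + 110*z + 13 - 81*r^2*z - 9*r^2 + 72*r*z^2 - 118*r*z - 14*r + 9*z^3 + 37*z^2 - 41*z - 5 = r^2*(-81*z - 9) + r*(72*z^2 + 35*z + 3) + 9*z^3 - 26*z^2 - 3*z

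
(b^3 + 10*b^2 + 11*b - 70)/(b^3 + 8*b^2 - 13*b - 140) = (b - 2)/(b - 4)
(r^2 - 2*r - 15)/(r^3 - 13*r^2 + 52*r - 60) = (r + 3)/(r^2 - 8*r + 12)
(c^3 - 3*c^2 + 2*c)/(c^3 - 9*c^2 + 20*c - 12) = c/(c - 6)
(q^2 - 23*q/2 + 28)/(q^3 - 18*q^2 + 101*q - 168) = (q - 7/2)/(q^2 - 10*q + 21)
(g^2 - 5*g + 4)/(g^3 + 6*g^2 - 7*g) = (g - 4)/(g*(g + 7))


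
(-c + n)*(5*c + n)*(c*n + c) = -5*c^3*n - 5*c^3 + 4*c^2*n^2 + 4*c^2*n + c*n^3 + c*n^2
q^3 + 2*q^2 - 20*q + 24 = (q - 2)^2*(q + 6)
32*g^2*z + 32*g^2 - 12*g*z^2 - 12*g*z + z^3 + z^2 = (-8*g + z)*(-4*g + z)*(z + 1)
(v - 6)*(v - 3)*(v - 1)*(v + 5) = v^4 - 5*v^3 - 23*v^2 + 117*v - 90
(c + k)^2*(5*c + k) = 5*c^3 + 11*c^2*k + 7*c*k^2 + k^3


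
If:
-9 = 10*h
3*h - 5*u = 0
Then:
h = -9/10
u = -27/50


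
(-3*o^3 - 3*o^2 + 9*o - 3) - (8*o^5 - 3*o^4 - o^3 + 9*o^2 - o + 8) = -8*o^5 + 3*o^4 - 2*o^3 - 12*o^2 + 10*o - 11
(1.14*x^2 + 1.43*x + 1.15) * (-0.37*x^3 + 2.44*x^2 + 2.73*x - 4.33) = -0.4218*x^5 + 2.2525*x^4 + 6.1759*x^3 + 1.7737*x^2 - 3.0524*x - 4.9795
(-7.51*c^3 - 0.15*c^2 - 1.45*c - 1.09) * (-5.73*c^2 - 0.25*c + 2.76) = 43.0323*c^5 + 2.737*c^4 - 12.3816*c^3 + 6.1942*c^2 - 3.7295*c - 3.0084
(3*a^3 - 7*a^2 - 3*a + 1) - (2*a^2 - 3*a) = 3*a^3 - 9*a^2 + 1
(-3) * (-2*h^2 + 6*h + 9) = 6*h^2 - 18*h - 27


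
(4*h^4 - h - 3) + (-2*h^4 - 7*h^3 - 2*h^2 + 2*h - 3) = 2*h^4 - 7*h^3 - 2*h^2 + h - 6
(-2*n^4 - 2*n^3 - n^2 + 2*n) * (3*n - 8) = -6*n^5 + 10*n^4 + 13*n^3 + 14*n^2 - 16*n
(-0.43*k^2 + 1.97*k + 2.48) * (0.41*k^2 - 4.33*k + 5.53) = -0.1763*k^4 + 2.6696*k^3 - 9.8912*k^2 + 0.1557*k + 13.7144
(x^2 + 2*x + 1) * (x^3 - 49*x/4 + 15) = x^5 + 2*x^4 - 45*x^3/4 - 19*x^2/2 + 71*x/4 + 15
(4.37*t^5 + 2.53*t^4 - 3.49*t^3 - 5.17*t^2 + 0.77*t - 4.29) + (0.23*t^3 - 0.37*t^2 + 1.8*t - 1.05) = 4.37*t^5 + 2.53*t^4 - 3.26*t^3 - 5.54*t^2 + 2.57*t - 5.34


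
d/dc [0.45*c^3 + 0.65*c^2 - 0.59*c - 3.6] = 1.35*c^2 + 1.3*c - 0.59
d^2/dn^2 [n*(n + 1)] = 2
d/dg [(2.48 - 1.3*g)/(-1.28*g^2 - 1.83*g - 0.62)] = (-1.664*g^2 + 6.3488*g + 5.3444)/(1.6384*g^4 + 4.6848*g^3 + 4.9361*g^2 + 2.2692*g + 0.3844)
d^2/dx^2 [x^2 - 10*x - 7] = 2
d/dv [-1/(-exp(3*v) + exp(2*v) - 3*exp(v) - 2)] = (-3*exp(2*v) + 2*exp(v) - 3)*exp(v)/(exp(3*v) - exp(2*v) + 3*exp(v) + 2)^2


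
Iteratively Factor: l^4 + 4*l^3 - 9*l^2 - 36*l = (l - 3)*(l^3 + 7*l^2 + 12*l) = (l - 3)*(l + 4)*(l^2 + 3*l) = l*(l - 3)*(l + 4)*(l + 3)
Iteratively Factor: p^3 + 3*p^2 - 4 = (p + 2)*(p^2 + p - 2) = (p + 2)^2*(p - 1)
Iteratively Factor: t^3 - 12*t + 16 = (t - 2)*(t^2 + 2*t - 8) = (t - 2)*(t + 4)*(t - 2)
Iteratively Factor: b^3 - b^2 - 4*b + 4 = (b + 2)*(b^2 - 3*b + 2) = (b - 1)*(b + 2)*(b - 2)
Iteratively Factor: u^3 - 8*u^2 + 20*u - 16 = (u - 2)*(u^2 - 6*u + 8) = (u - 4)*(u - 2)*(u - 2)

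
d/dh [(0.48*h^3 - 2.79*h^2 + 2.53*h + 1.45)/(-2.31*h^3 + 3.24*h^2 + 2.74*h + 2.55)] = (-4.44089209850063e-16*h^5 - 4.88969999999999*h^4 + 14.319*h^3 - 2.1213*h^2 - 23.625*h + 2.4785)/(5.3361*h^6 - 14.9688*h^5 - 2.1612*h^4 + 5.9742*h^3 + 24.0316*h^2 + 13.974*h + 6.5025)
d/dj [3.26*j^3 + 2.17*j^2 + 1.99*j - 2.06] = 9.78*j^2 + 4.34*j + 1.99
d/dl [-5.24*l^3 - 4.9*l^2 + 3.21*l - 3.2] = -15.72*l^2 - 9.8*l + 3.21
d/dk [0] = 0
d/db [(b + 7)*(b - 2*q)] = 2*b - 2*q + 7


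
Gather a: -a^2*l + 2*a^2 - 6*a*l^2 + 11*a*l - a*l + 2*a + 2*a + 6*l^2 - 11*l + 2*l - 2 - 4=a^2*(2 - l) + a*(-6*l^2 + 10*l + 4) + 6*l^2 - 9*l - 6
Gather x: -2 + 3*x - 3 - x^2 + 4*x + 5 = -x^2 + 7*x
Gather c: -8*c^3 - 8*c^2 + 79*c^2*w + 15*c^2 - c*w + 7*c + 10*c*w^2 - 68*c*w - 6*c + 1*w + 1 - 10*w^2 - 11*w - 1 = -8*c^3 + c^2*(79*w + 7) + c*(10*w^2 - 69*w + 1) - 10*w^2 - 10*w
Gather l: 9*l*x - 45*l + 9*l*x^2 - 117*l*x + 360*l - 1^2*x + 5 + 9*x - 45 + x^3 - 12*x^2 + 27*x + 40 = l*(9*x^2 - 108*x + 315) + x^3 - 12*x^2 + 35*x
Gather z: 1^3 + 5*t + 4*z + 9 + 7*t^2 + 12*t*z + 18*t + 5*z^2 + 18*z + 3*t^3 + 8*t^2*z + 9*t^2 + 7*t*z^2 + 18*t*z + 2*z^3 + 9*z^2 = 3*t^3 + 16*t^2 + 23*t + 2*z^3 + z^2*(7*t + 14) + z*(8*t^2 + 30*t + 22) + 10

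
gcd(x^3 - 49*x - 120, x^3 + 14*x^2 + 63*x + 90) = x^2 + 8*x + 15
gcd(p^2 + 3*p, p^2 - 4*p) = p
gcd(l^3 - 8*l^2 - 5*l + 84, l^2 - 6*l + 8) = l - 4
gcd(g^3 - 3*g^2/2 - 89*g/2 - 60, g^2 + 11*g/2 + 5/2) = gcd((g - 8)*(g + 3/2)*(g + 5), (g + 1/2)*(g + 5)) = g + 5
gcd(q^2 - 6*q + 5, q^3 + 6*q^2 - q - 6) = q - 1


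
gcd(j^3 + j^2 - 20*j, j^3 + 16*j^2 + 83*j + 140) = j + 5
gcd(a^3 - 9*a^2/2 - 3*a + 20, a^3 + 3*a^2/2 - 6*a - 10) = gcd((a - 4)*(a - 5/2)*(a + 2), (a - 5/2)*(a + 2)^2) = a^2 - a/2 - 5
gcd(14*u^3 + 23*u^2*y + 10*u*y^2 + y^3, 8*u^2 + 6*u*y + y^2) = 2*u + y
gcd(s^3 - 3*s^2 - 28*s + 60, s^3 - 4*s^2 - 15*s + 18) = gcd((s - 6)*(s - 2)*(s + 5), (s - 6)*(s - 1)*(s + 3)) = s - 6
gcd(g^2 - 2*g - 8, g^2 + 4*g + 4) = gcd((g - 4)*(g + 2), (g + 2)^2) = g + 2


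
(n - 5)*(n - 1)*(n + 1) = n^3 - 5*n^2 - n + 5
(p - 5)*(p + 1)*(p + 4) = p^3 - 21*p - 20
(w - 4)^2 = w^2 - 8*w + 16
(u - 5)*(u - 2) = u^2 - 7*u + 10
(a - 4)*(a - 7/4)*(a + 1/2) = a^3 - 21*a^2/4 + 33*a/8 + 7/2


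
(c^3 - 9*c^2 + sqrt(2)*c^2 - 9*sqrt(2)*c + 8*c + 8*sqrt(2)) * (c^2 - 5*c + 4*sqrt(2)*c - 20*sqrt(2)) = c^5 - 14*c^4 + 5*sqrt(2)*c^4 - 70*sqrt(2)*c^3 + 61*c^3 - 152*c^2 + 265*sqrt(2)*c^2 - 200*sqrt(2)*c + 424*c - 320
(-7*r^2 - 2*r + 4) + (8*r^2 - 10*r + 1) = r^2 - 12*r + 5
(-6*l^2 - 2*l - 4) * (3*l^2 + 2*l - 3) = -18*l^4 - 18*l^3 + 2*l^2 - 2*l + 12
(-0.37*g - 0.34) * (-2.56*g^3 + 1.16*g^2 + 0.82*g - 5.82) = 0.9472*g^4 + 0.4412*g^3 - 0.6978*g^2 + 1.8746*g + 1.9788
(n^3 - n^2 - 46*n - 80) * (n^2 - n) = n^5 - 2*n^4 - 45*n^3 - 34*n^2 + 80*n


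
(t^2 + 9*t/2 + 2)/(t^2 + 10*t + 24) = (t + 1/2)/(t + 6)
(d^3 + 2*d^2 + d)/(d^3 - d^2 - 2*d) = (d + 1)/(d - 2)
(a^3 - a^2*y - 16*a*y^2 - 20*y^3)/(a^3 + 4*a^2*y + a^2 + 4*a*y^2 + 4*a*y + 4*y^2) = (a - 5*y)/(a + 1)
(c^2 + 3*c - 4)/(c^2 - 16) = (c - 1)/(c - 4)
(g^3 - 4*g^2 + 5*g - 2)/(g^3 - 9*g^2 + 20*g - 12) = (g - 1)/(g - 6)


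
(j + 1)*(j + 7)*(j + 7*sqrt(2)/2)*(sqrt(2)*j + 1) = sqrt(2)*j^4 + 8*j^3 + 8*sqrt(2)*j^3 + 21*sqrt(2)*j^2/2 + 64*j^2 + 28*sqrt(2)*j + 56*j + 49*sqrt(2)/2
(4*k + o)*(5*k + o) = 20*k^2 + 9*k*o + o^2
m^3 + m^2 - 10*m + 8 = (m - 2)*(m - 1)*(m + 4)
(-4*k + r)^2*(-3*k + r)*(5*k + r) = -240*k^4 + 152*k^3*r - 15*k^2*r^2 - 6*k*r^3 + r^4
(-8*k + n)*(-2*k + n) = 16*k^2 - 10*k*n + n^2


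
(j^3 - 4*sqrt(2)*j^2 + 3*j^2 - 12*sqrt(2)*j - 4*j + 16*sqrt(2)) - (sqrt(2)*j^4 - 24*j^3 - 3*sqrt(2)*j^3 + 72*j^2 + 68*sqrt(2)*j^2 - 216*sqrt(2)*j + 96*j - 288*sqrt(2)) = -sqrt(2)*j^4 + 3*sqrt(2)*j^3 + 25*j^3 - 72*sqrt(2)*j^2 - 69*j^2 - 100*j + 204*sqrt(2)*j + 304*sqrt(2)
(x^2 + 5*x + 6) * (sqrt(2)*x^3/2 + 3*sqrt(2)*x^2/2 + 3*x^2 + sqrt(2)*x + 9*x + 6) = sqrt(2)*x^5/2 + 3*x^4 + 4*sqrt(2)*x^4 + 23*sqrt(2)*x^3/2 + 24*x^3 + 14*sqrt(2)*x^2 + 69*x^2 + 6*sqrt(2)*x + 84*x + 36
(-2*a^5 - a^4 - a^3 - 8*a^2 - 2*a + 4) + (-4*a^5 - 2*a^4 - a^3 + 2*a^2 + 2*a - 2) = -6*a^5 - 3*a^4 - 2*a^3 - 6*a^2 + 2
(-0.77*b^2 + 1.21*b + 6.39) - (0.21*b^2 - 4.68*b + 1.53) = -0.98*b^2 + 5.89*b + 4.86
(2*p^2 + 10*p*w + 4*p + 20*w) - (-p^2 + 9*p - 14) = 3*p^2 + 10*p*w - 5*p + 20*w + 14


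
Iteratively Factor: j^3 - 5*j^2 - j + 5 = (j - 1)*(j^2 - 4*j - 5) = (j - 1)*(j + 1)*(j - 5)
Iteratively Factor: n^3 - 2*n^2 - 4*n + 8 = (n - 2)*(n^2 - 4) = (n - 2)^2*(n + 2)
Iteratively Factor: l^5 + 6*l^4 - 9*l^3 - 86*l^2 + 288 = (l + 4)*(l^4 + 2*l^3 - 17*l^2 - 18*l + 72) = (l + 4)^2*(l^3 - 2*l^2 - 9*l + 18) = (l - 3)*(l + 4)^2*(l^2 + l - 6) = (l - 3)*(l + 3)*(l + 4)^2*(l - 2)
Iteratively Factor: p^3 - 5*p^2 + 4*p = (p - 1)*(p^2 - 4*p) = p*(p - 1)*(p - 4)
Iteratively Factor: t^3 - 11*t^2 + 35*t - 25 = (t - 5)*(t^2 - 6*t + 5) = (t - 5)*(t - 1)*(t - 5)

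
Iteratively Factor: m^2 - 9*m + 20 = (m - 5)*(m - 4)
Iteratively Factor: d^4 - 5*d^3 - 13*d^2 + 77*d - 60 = (d - 1)*(d^3 - 4*d^2 - 17*d + 60) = (d - 3)*(d - 1)*(d^2 - d - 20) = (d - 3)*(d - 1)*(d + 4)*(d - 5)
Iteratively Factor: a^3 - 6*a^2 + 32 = (a + 2)*(a^2 - 8*a + 16) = (a - 4)*(a + 2)*(a - 4)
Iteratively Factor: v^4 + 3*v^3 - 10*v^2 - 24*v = (v - 3)*(v^3 + 6*v^2 + 8*v) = (v - 3)*(v + 4)*(v^2 + 2*v) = v*(v - 3)*(v + 4)*(v + 2)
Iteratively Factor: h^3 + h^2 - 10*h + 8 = (h + 4)*(h^2 - 3*h + 2) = (h - 1)*(h + 4)*(h - 2)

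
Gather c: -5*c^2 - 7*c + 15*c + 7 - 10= -5*c^2 + 8*c - 3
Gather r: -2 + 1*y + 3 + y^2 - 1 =y^2 + y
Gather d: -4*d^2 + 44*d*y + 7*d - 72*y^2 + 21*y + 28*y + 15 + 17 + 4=-4*d^2 + d*(44*y + 7) - 72*y^2 + 49*y + 36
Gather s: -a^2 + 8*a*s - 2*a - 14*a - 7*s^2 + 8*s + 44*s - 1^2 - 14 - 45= -a^2 - 16*a - 7*s^2 + s*(8*a + 52) - 60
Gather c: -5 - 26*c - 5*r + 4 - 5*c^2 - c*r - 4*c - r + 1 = -5*c^2 + c*(-r - 30) - 6*r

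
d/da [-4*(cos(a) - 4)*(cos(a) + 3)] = -4*sin(a) + 4*sin(2*a)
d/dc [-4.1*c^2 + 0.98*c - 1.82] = 0.98 - 8.2*c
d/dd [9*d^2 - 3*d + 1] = 18*d - 3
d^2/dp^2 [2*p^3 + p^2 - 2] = 12*p + 2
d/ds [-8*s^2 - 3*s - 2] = -16*s - 3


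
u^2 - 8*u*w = u*(u - 8*w)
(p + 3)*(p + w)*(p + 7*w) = p^3 + 8*p^2*w + 3*p^2 + 7*p*w^2 + 24*p*w + 21*w^2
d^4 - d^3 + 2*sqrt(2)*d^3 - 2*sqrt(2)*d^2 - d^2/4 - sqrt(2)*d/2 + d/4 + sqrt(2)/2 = (d - 1)*(d - 1/2)*(d + 1/2)*(d + 2*sqrt(2))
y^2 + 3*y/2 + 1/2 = (y + 1/2)*(y + 1)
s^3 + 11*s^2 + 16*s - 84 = (s - 2)*(s + 6)*(s + 7)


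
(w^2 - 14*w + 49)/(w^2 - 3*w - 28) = (w - 7)/(w + 4)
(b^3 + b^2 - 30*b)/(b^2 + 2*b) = (b^2 + b - 30)/(b + 2)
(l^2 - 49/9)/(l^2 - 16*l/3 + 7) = (l + 7/3)/(l - 3)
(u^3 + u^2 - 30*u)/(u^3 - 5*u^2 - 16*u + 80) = u*(u + 6)/(u^2 - 16)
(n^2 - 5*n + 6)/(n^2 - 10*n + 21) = (n - 2)/(n - 7)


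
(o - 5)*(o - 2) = o^2 - 7*o + 10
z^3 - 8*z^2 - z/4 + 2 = (z - 8)*(z - 1/2)*(z + 1/2)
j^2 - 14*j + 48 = (j - 8)*(j - 6)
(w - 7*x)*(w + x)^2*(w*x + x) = w^4*x - 5*w^3*x^2 + w^3*x - 13*w^2*x^3 - 5*w^2*x^2 - 7*w*x^4 - 13*w*x^3 - 7*x^4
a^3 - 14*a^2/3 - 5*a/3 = a*(a - 5)*(a + 1/3)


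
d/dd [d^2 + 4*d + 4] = 2*d + 4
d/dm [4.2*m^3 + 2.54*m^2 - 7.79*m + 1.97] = 12.6*m^2 + 5.08*m - 7.79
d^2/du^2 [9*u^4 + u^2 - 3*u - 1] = 108*u^2 + 2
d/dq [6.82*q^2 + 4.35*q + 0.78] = 13.64*q + 4.35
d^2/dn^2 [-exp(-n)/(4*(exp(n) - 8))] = (-exp(2*n) + 6*exp(n) - 16)*exp(-n)/(exp(3*n) - 24*exp(2*n) + 192*exp(n) - 512)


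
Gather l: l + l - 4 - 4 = 2*l - 8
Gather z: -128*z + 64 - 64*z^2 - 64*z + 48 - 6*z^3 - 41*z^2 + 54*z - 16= -6*z^3 - 105*z^2 - 138*z + 96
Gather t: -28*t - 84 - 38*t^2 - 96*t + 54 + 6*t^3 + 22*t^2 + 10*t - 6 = 6*t^3 - 16*t^2 - 114*t - 36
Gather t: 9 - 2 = 7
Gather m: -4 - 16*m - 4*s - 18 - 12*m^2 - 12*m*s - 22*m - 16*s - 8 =-12*m^2 + m*(-12*s - 38) - 20*s - 30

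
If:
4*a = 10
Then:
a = 5/2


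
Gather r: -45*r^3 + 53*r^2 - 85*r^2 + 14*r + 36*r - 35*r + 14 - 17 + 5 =-45*r^3 - 32*r^2 + 15*r + 2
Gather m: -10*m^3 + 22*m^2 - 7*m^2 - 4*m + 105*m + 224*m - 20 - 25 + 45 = -10*m^3 + 15*m^2 + 325*m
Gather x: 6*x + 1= 6*x + 1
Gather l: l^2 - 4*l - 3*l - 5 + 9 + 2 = l^2 - 7*l + 6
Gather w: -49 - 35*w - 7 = -35*w - 56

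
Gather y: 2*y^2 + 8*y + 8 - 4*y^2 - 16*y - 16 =-2*y^2 - 8*y - 8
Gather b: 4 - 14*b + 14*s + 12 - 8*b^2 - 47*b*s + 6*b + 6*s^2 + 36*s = -8*b^2 + b*(-47*s - 8) + 6*s^2 + 50*s + 16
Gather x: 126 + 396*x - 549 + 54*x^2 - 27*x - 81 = 54*x^2 + 369*x - 504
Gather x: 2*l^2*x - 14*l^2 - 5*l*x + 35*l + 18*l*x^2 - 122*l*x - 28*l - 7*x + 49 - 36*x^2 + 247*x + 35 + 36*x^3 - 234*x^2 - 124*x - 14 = -14*l^2 + 7*l + 36*x^3 + x^2*(18*l - 270) + x*(2*l^2 - 127*l + 116) + 70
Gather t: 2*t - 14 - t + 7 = t - 7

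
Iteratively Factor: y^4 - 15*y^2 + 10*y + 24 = (y - 2)*(y^3 + 2*y^2 - 11*y - 12) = (y - 2)*(y + 4)*(y^2 - 2*y - 3) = (y - 3)*(y - 2)*(y + 4)*(y + 1)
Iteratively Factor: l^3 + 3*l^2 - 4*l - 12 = (l - 2)*(l^2 + 5*l + 6) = (l - 2)*(l + 2)*(l + 3)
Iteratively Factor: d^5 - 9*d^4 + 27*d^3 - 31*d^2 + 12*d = (d - 3)*(d^4 - 6*d^3 + 9*d^2 - 4*d) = d*(d - 3)*(d^3 - 6*d^2 + 9*d - 4) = d*(d - 3)*(d - 1)*(d^2 - 5*d + 4) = d*(d - 4)*(d - 3)*(d - 1)*(d - 1)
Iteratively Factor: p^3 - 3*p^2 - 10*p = (p)*(p^2 - 3*p - 10) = p*(p - 5)*(p + 2)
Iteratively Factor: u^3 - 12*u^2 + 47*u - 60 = (u - 4)*(u^2 - 8*u + 15) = (u - 5)*(u - 4)*(u - 3)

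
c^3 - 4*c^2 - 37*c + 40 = (c - 8)*(c - 1)*(c + 5)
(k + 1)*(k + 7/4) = k^2 + 11*k/4 + 7/4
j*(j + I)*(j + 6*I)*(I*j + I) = I*j^4 - 7*j^3 + I*j^3 - 7*j^2 - 6*I*j^2 - 6*I*j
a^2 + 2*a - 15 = (a - 3)*(a + 5)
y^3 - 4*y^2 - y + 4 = (y - 4)*(y - 1)*(y + 1)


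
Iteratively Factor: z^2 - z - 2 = (z + 1)*(z - 2)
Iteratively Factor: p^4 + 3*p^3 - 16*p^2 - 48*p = (p + 4)*(p^3 - p^2 - 12*p) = (p + 3)*(p + 4)*(p^2 - 4*p) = p*(p + 3)*(p + 4)*(p - 4)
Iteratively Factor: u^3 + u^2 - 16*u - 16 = (u + 4)*(u^2 - 3*u - 4) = (u - 4)*(u + 4)*(u + 1)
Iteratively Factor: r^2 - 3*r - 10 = (r + 2)*(r - 5)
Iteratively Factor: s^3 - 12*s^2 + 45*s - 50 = (s - 5)*(s^2 - 7*s + 10) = (s - 5)*(s - 2)*(s - 5)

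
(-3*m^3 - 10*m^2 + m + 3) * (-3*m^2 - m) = 9*m^5 + 33*m^4 + 7*m^3 - 10*m^2 - 3*m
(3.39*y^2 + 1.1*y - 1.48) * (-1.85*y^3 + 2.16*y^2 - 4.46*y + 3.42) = -6.2715*y^5 + 5.2874*y^4 - 10.0054*y^3 + 3.491*y^2 + 10.3628*y - 5.0616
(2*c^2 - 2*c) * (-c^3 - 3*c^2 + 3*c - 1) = -2*c^5 - 4*c^4 + 12*c^3 - 8*c^2 + 2*c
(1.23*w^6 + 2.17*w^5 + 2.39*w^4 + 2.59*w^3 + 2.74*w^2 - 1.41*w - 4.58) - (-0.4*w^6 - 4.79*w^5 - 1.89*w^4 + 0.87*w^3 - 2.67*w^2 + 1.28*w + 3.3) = 1.63*w^6 + 6.96*w^5 + 4.28*w^4 + 1.72*w^3 + 5.41*w^2 - 2.69*w - 7.88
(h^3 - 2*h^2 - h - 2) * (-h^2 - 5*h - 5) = -h^5 - 3*h^4 + 6*h^3 + 17*h^2 + 15*h + 10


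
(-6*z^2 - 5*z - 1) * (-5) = 30*z^2 + 25*z + 5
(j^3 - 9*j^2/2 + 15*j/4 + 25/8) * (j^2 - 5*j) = j^5 - 19*j^4/2 + 105*j^3/4 - 125*j^2/8 - 125*j/8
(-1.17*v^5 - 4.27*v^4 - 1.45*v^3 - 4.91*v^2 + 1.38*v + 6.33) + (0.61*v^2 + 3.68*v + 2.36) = -1.17*v^5 - 4.27*v^4 - 1.45*v^3 - 4.3*v^2 + 5.06*v + 8.69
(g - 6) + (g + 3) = 2*g - 3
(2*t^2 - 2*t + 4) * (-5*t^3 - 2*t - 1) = -10*t^5 + 10*t^4 - 24*t^3 + 2*t^2 - 6*t - 4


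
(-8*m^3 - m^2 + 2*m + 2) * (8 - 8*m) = 64*m^4 - 56*m^3 - 24*m^2 + 16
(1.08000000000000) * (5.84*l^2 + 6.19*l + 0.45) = 6.3072*l^2 + 6.6852*l + 0.486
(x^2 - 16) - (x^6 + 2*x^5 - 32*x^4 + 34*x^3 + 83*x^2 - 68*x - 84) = -x^6 - 2*x^5 + 32*x^4 - 34*x^3 - 82*x^2 + 68*x + 68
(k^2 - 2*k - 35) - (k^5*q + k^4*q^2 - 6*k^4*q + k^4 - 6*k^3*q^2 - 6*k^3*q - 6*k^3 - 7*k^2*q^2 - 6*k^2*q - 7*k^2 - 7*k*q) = -k^5*q - k^4*q^2 + 6*k^4*q - k^4 + 6*k^3*q^2 + 6*k^3*q + 6*k^3 + 7*k^2*q^2 + 6*k^2*q + 8*k^2 + 7*k*q - 2*k - 35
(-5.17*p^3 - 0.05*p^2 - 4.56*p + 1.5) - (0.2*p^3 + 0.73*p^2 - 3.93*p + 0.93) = -5.37*p^3 - 0.78*p^2 - 0.629999999999999*p + 0.57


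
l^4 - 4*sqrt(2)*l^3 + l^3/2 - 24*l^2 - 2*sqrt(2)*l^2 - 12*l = l*(l + 1/2)*(l - 6*sqrt(2))*(l + 2*sqrt(2))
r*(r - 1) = r^2 - r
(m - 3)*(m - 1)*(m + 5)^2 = m^4 + 6*m^3 - 12*m^2 - 70*m + 75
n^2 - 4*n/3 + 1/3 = (n - 1)*(n - 1/3)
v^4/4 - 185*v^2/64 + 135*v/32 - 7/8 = (v/4 + 1)*(v - 2)*(v - 7/4)*(v - 1/4)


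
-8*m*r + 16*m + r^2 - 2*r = (-8*m + r)*(r - 2)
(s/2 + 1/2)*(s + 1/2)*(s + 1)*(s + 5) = s^4/2 + 15*s^3/4 + 29*s^2/4 + 21*s/4 + 5/4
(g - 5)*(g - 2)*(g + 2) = g^3 - 5*g^2 - 4*g + 20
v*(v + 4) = v^2 + 4*v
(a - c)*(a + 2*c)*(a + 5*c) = a^3 + 6*a^2*c + 3*a*c^2 - 10*c^3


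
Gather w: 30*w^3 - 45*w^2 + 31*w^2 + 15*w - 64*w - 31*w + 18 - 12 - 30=30*w^3 - 14*w^2 - 80*w - 24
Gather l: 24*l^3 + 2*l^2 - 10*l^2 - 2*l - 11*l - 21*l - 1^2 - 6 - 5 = 24*l^3 - 8*l^2 - 34*l - 12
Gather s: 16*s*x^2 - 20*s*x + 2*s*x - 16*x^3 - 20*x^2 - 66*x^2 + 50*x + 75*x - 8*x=s*(16*x^2 - 18*x) - 16*x^3 - 86*x^2 + 117*x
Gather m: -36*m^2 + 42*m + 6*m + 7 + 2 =-36*m^2 + 48*m + 9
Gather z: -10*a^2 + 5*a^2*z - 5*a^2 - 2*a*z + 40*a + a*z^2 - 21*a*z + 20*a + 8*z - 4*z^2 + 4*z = -15*a^2 + 60*a + z^2*(a - 4) + z*(5*a^2 - 23*a + 12)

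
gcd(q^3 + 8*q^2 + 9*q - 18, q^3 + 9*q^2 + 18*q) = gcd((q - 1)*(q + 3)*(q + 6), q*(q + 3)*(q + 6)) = q^2 + 9*q + 18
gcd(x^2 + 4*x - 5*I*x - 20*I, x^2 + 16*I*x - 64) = 1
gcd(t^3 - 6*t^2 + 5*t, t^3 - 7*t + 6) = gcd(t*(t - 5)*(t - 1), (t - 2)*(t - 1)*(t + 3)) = t - 1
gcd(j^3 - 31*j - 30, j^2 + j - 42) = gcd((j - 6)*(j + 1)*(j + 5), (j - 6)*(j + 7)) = j - 6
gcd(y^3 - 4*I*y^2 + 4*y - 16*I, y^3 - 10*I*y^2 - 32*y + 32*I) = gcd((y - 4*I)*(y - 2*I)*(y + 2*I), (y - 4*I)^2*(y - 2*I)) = y^2 - 6*I*y - 8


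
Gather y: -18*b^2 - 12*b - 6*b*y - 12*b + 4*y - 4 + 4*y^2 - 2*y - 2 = -18*b^2 - 24*b + 4*y^2 + y*(2 - 6*b) - 6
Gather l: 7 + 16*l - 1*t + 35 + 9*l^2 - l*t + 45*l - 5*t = 9*l^2 + l*(61 - t) - 6*t + 42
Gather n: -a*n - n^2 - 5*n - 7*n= -n^2 + n*(-a - 12)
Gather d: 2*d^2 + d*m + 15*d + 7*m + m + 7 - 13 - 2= 2*d^2 + d*(m + 15) + 8*m - 8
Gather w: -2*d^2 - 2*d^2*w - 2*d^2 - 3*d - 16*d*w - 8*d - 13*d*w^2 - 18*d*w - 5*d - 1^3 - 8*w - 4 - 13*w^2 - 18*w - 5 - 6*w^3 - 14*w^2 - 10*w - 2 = -4*d^2 - 16*d - 6*w^3 + w^2*(-13*d - 27) + w*(-2*d^2 - 34*d - 36) - 12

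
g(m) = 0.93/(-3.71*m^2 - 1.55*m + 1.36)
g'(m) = 0.93*(7.42*m + 1.55)/(-3.71*m^2 - 1.55*m + 1.36)^2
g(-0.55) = 0.85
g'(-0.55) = -1.98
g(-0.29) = 0.62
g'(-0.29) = -0.25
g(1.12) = -0.18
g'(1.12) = 0.36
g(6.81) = -0.01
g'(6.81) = 0.00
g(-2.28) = -0.06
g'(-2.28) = -0.07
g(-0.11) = 0.63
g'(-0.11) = 0.31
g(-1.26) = -0.36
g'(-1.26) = -1.09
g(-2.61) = -0.05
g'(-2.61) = -0.04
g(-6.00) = -0.01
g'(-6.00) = -0.00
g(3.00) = -0.03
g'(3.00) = 0.02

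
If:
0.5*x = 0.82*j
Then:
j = 0.609756097560976*x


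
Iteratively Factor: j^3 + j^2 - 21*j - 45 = (j + 3)*(j^2 - 2*j - 15) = (j + 3)^2*(j - 5)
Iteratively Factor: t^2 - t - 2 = (t + 1)*(t - 2)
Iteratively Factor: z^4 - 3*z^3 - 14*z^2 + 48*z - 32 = (z - 2)*(z^3 - z^2 - 16*z + 16) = (z - 2)*(z + 4)*(z^2 - 5*z + 4) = (z - 2)*(z - 1)*(z + 4)*(z - 4)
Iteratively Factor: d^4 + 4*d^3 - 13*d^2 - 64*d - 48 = (d - 4)*(d^3 + 8*d^2 + 19*d + 12) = (d - 4)*(d + 3)*(d^2 + 5*d + 4) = (d - 4)*(d + 3)*(d + 4)*(d + 1)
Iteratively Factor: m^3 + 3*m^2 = (m)*(m^2 + 3*m) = m^2*(m + 3)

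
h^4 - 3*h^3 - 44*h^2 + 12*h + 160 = (h - 8)*(h - 2)*(h + 2)*(h + 5)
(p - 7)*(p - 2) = p^2 - 9*p + 14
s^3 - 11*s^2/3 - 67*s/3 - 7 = (s - 7)*(s + 1/3)*(s + 3)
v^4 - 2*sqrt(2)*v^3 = v^3*(v - 2*sqrt(2))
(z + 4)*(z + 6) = z^2 + 10*z + 24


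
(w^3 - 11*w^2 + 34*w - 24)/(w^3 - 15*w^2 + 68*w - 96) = (w^2 - 7*w + 6)/(w^2 - 11*w + 24)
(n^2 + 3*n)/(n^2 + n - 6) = n/(n - 2)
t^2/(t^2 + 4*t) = t/(t + 4)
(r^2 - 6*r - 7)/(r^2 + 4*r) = (r^2 - 6*r - 7)/(r*(r + 4))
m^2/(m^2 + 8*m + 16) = m^2/(m^2 + 8*m + 16)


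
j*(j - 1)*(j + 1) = j^3 - j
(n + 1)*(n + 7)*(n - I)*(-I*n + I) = -I*n^4 - n^3 - 7*I*n^3 - 7*n^2 + I*n^2 + n + 7*I*n + 7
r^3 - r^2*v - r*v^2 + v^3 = (r - v)^2*(r + v)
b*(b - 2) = b^2 - 2*b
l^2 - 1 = (l - 1)*(l + 1)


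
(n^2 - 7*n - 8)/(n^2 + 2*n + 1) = (n - 8)/(n + 1)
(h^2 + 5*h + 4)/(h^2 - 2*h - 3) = (h + 4)/(h - 3)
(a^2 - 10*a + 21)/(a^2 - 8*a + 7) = (a - 3)/(a - 1)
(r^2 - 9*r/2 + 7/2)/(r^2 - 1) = (r - 7/2)/(r + 1)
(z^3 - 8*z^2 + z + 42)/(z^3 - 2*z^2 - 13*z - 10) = (z^2 - 10*z + 21)/(z^2 - 4*z - 5)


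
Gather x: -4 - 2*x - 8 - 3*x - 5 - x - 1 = -6*x - 18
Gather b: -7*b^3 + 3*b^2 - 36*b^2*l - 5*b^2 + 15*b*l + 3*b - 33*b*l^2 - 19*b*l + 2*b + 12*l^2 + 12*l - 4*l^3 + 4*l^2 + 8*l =-7*b^3 + b^2*(-36*l - 2) + b*(-33*l^2 - 4*l + 5) - 4*l^3 + 16*l^2 + 20*l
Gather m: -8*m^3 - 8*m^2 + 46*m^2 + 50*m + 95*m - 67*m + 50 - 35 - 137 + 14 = -8*m^3 + 38*m^2 + 78*m - 108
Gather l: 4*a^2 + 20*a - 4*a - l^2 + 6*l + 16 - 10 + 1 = 4*a^2 + 16*a - l^2 + 6*l + 7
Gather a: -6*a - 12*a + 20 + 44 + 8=72 - 18*a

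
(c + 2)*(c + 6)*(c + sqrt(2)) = c^3 + sqrt(2)*c^2 + 8*c^2 + 8*sqrt(2)*c + 12*c + 12*sqrt(2)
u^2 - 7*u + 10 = (u - 5)*(u - 2)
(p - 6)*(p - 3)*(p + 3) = p^3 - 6*p^2 - 9*p + 54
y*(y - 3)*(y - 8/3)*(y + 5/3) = y^4 - 4*y^3 - 13*y^2/9 + 40*y/3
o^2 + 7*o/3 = o*(o + 7/3)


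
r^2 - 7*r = r*(r - 7)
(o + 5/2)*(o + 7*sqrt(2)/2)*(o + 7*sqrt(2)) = o^3 + 5*o^2/2 + 21*sqrt(2)*o^2/2 + 105*sqrt(2)*o/4 + 49*o + 245/2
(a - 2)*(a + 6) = a^2 + 4*a - 12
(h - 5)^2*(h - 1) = h^3 - 11*h^2 + 35*h - 25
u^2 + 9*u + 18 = (u + 3)*(u + 6)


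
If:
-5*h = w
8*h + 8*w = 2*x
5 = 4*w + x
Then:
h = -5/36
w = 25/36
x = 20/9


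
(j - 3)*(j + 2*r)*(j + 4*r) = j^3 + 6*j^2*r - 3*j^2 + 8*j*r^2 - 18*j*r - 24*r^2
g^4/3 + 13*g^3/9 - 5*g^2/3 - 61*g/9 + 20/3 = (g/3 + 1)*(g - 5/3)*(g - 1)*(g + 4)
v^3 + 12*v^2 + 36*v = v*(v + 6)^2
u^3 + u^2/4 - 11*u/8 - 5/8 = (u - 5/4)*(u + 1/2)*(u + 1)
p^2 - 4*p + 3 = (p - 3)*(p - 1)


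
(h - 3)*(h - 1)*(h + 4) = h^3 - 13*h + 12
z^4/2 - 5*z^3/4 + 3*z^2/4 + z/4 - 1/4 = (z/2 + 1/4)*(z - 1)^3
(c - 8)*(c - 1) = c^2 - 9*c + 8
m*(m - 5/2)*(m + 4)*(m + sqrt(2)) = m^4 + sqrt(2)*m^3 + 3*m^3/2 - 10*m^2 + 3*sqrt(2)*m^2/2 - 10*sqrt(2)*m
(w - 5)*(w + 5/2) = w^2 - 5*w/2 - 25/2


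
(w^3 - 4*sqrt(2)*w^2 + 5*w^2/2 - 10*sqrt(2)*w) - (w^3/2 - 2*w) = w^3/2 - 4*sqrt(2)*w^2 + 5*w^2/2 - 10*sqrt(2)*w + 2*w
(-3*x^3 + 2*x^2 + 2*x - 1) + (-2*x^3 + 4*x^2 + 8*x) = -5*x^3 + 6*x^2 + 10*x - 1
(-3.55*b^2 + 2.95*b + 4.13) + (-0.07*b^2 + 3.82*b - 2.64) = -3.62*b^2 + 6.77*b + 1.49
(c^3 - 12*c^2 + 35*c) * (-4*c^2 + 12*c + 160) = -4*c^5 + 60*c^4 - 124*c^3 - 1500*c^2 + 5600*c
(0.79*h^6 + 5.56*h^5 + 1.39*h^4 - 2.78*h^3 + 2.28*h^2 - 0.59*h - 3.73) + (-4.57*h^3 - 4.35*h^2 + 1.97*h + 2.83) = 0.79*h^6 + 5.56*h^5 + 1.39*h^4 - 7.35*h^3 - 2.07*h^2 + 1.38*h - 0.9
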